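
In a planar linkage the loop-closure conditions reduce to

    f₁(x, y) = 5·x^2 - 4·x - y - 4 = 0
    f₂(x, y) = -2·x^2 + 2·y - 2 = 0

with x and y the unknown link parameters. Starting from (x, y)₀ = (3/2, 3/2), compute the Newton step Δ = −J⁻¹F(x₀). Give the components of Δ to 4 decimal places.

(0.2500, 2.5000)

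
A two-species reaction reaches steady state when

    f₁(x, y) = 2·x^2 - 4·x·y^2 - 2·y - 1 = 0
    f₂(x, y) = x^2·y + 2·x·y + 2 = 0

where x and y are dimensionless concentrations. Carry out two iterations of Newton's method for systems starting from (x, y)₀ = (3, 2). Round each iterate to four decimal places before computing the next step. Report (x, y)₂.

(0.5692, 0.9214)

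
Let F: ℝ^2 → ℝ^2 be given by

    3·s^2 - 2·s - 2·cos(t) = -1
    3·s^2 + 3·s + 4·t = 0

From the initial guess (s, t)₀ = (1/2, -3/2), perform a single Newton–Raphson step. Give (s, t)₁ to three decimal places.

At (1/2, -3/2): F = (0.60853, -3.750).
Jacobian J = [[6·s - 2, 2·sin(t)], [6·s + 3, 4]].
At the point, J = [[1.000, -1.99499], [6.000, 4.000]] (det J = 15.96994).
Solving J·Δ = −F gives Δ = (0.316, 0.463).
Then the next iterate is (s, t)₁ = (0.816, -1.037).

(0.816, -1.037)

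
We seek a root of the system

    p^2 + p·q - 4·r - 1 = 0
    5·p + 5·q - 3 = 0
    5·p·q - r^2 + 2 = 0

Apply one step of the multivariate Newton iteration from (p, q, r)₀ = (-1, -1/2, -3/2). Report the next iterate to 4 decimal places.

At (-1, -1/2, -3/2): F = (6.5000, -10.5000, 2.2500).
Jacobian J = [[2·p + q, p, -4], [5, 5, 0], [5·q, 5·p, -2·r]].
At the point, J = [[-2.5000, -1.0000, -4.0000], [5.0000, 5.0000, 0.0000], [-2.5000, -5.0000, 3.0000]] (det J = 27.5000).
Solving J·Δ = −F gives Δ = (3.6000, -1.5000, -0.2500).
Then the next iterate is (p, q, r)₁ = (2.6000, -2.0000, -1.7500).

(2.6000, -2.0000, -1.7500)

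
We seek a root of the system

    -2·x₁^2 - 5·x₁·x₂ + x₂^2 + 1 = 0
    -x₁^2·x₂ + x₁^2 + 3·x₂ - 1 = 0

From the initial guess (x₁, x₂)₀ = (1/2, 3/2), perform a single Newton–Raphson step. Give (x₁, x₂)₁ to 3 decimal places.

At (1/2, 3/2): F = (-1.000, 3.375).
Jacobian J = [[-4·x₁ - 5·x₂, -5·x₁ + 2·x₂], [-2·x₁·x₂ + 2·x₁, -x₁^2 + 3]].
At the point, J = [[-9.500, 0.500], [-0.500, 2.750]] (det J = -25.875).
Solving J·Δ = −F gives Δ = (-0.171, -1.258).
Then the next iterate is (x₁, x₂)₁ = (0.329, 0.242).

(0.329, 0.242)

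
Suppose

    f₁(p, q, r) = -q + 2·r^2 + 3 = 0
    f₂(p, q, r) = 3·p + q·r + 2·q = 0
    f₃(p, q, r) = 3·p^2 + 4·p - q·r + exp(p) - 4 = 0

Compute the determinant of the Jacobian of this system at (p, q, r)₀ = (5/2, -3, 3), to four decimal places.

-1876.4022

J = [[0, -1, 4·r], [3, r + 2, q], [6·p + exp(p) + 4, -r, -q]].
At the point, J = [[0.0000, -1.0000, 12.0000], [3.0000, 5.0000, -3.0000], [31.182494, -3.0000, 3.0000]].
det J = -1876.4022.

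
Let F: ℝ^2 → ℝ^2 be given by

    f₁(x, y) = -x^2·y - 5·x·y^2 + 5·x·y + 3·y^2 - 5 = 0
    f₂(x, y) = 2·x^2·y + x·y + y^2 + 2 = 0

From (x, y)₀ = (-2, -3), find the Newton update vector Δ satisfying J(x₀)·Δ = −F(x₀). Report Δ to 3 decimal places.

(0.333, 1.413)

At (-2, -3): F = (154.000, -7.000).
Jacobian J = [[-2·x·y - 5·y^2 + 5·y, -x^2 - 10·x·y + 5·x + 6·y], [4·x·y + y, 2·x^2 + x + 2·y]].
At the point, J = [[-72.000, -92.000], [21.000, 0.000]] (det J = 1932.000).
Solving J·Δ = −F gives Δ = (0.333, 1.413).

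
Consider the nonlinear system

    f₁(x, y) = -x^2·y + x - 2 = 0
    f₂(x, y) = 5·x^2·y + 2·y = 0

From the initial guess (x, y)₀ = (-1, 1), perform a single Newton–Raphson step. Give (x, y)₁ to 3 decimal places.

(0.909, 2.727)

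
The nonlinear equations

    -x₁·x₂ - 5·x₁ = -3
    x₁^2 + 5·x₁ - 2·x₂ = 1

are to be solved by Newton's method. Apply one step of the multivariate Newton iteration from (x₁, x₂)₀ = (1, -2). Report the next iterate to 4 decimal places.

(0.3077, 0.0769)

At (1, -2): F = (0.0000, 9.0000).
Jacobian J = [[-x₂ - 5, -x₁], [2·x₁ + 5, -2]].
At the point, J = [[-3.0000, -1.0000], [7.0000, -2.0000]] (det J = 13.0000).
Solving J·Δ = −F gives Δ = (-0.6923, 2.0769).
Then the next iterate is (x₁, x₂)₁ = (0.3077, 0.0769).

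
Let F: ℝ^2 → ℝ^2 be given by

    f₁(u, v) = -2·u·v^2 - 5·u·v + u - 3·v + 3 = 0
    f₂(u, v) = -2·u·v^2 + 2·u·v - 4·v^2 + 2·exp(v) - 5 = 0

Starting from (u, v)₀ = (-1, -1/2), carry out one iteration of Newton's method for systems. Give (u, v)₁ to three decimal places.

(-1.500, 1.591)

At (-1, -1/2): F = (1.500, -3.28694).
Jacobian J = [[-2·v^2 - 5·v + 1, -4·u·v - 5·u - 3], [-2·v^2 + 2·v, -4·u·v + 2·u - 8·v + 2·exp(v)]].
At the point, J = [[3.000, 0.000], [-1.500, 1.21306]] (det J = 3.63918).
Solving J·Δ = −F gives Δ = (-0.500, 2.091).
Then the next iterate is (u, v)₁ = (-1.500, 1.591).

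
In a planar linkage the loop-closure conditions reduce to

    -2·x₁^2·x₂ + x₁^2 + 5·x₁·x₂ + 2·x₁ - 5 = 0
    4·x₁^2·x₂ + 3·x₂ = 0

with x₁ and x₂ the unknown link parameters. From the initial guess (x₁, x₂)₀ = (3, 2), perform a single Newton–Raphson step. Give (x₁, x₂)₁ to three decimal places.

At (3, 2): F = (4.000, 78.000).
Jacobian J = [[-4·x₁·x₂ + 2·x₁ + 5·x₂ + 2, -2·x₁^2 + 5·x₁], [8·x₁·x₂, 4·x₁^2 + 3]].
At the point, J = [[-6.000, -3.000], [48.000, 39.000]] (det J = -90.000).
Solving J·Δ = −F gives Δ = (4.333, -7.333).
Then the next iterate is (x₁, x₂)₁ = (7.333, -5.333).

(7.333, -5.333)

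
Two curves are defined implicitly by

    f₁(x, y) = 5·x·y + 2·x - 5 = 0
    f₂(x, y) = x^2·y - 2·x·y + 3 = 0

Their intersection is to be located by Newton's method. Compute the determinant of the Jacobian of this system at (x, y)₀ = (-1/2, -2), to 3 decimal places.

J = [[5·y + 2, 5·x], [2·x·y - 2·y, x^2 - 2·x]].
At the point, J = [[-8.000, -2.500], [6.000, 1.250]].
det J = 5.000.

5.000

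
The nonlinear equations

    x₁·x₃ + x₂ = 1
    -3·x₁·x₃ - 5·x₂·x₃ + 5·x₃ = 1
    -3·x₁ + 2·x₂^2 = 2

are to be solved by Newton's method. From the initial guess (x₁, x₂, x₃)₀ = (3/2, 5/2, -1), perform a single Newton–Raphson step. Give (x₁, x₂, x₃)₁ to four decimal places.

At (3/2, 5/2, -1): F = (0.0000, 11.0000, 6.0000).
Jacobian J = [[x₃, 1, x₁], [-3·x₃, -5·x₃, -3·x₁ - 5·x₂ + 5], [-3, 4·x₂, 0]].
At the point, J = [[-1.0000, 1.0000, 1.5000], [3.0000, 5.0000, -12.0000], [-3.0000, 10.0000, 0.0000]] (det J = -16.5000).
Solving J·Δ = −F gives Δ = (2.9091, 0.2727, 1.7576).
Then the next iterate is (x₁, x₂, x₃)₁ = (4.4091, 2.7727, 0.7576).

(4.4091, 2.7727, 0.7576)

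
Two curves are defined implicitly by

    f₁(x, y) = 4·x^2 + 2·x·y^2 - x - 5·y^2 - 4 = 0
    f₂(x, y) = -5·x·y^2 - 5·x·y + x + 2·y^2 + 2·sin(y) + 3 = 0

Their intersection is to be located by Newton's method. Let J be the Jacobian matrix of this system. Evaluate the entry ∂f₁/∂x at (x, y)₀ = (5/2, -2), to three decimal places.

∂f₁/∂x = 8·x + 2·y^2 - 1.
At (5/2, -2) this is 27.000.

27.000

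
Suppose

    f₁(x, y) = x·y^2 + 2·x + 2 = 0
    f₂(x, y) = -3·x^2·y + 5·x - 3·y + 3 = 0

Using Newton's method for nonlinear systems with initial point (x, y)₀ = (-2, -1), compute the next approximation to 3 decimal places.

At (-2, -1): F = (-4.000, 8.000).
Jacobian J = [[y^2 + 2, 2·x·y], [-6·x·y + 5, -3·x^2 - 3]].
At the point, J = [[3.000, 4.000], [-7.000, -15.000]] (det J = -17.000).
Solving J·Δ = −F gives Δ = (1.647, -0.235).
Then the next iterate is (x, y)₁ = (-0.353, -1.235).

(-0.353, -1.235)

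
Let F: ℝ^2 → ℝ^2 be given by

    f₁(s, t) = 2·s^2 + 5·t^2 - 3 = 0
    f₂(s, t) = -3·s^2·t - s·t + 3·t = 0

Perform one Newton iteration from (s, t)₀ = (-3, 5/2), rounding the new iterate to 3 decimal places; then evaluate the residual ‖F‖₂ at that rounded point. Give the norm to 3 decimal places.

18.550

At (-3, 5/2): F = (46.250, -52.500).
Jacobian J = [[4·s, 10·t], [-6·s·t - t, -3·s^2 - s + 3]].
At the point, J = [[-12.000, 25.000], [42.500, -21.000]] (det J = -810.500).
Solving J·Δ = −F gives Δ = (0.421, -1.648).
Then the next iterate is (s, t)₁ = (-2.579, 0.852).
Re-evaluating at (-2.579, 0.852): F = (13.93200, -12.24726), so ‖F‖₂ = 18.550.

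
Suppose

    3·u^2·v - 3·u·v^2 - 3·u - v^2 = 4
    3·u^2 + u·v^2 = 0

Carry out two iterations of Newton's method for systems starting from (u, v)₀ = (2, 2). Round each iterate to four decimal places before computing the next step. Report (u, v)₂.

At (2, 2): F = (-14.0000, 20.0000).
Jacobian J = [[6·u·v - 3·v^2 - 3, 3·u^2 - 6·u·v - 2·v], [6·u + v^2, 2·u·v]].
At the point, J = [[9.0000, -16.0000], [16.0000, 8.0000]] (det J = 328.0000).
Solving J·Δ = −F gives Δ = (-0.6341, -1.2317).
Then the next iterate is (u, v)₁ = (1.3659, 0.7683).
Round to (1.3659, 0.7683) and repeat: F = (-6.806583, 6.403319), J = [[1.525671, -2.236077], [8.785685, 2.098842]].
Δ = (-0.0014, -3.0450), so (u, v)₂ = (1.3645, -2.2767).

(1.3645, -2.2767)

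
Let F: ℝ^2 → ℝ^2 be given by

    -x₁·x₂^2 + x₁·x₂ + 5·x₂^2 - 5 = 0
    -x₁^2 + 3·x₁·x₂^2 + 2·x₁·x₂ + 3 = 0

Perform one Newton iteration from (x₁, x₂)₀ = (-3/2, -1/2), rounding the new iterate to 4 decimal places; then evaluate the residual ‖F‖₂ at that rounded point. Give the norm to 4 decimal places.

0.9943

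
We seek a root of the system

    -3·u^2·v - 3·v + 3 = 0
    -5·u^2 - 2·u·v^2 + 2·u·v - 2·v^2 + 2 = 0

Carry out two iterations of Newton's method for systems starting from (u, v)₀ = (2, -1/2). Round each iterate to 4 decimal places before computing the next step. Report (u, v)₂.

(0.8844, 0.3843)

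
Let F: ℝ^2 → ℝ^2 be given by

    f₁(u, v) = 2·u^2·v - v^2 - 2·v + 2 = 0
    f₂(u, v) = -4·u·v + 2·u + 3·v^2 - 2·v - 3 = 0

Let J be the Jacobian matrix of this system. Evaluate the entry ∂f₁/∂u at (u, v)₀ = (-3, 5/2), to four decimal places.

-30.0000

∂f₁/∂u = 4·u·v.
At (-3, 5/2) this is -30.0000.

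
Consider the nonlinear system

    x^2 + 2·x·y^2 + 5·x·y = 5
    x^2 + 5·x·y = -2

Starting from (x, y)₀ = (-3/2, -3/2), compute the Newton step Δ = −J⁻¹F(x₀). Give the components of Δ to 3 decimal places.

(0.599, 1.228)

At (-3/2, -3/2): F = (1.750, 15.500).
Jacobian J = [[2·x + 2·y^2 + 5·y, 4·x·y + 5·x], [2·x + 5·y, 5·x]].
At the point, J = [[-6.000, 1.500], [-10.500, -7.500]] (det J = 60.750).
Solving J·Δ = −F gives Δ = (0.599, 1.228).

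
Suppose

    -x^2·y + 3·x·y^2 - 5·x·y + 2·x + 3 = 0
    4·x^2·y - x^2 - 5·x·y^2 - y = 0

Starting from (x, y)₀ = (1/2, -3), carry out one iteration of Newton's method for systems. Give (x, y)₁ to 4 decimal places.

At (1/2, -3): F = (25.7500, -22.7500).
Jacobian J = [[-2·x·y + 3·y^2 - 5·y + 2, -x^2 + 6·x·y - 5·x], [8·x·y - 2·x - 5·y^2, 4·x^2 - 10·x·y - 1]].
At the point, J = [[47.0000, -11.7500], [-58.0000, 15.0000]] (det J = 23.5000).
Solving J·Δ = −F gives Δ = (-5.0612, -18.0532).
Then the next iterate is (x, y)₁ = (-4.5612, -21.0532).

(-4.5612, -21.0532)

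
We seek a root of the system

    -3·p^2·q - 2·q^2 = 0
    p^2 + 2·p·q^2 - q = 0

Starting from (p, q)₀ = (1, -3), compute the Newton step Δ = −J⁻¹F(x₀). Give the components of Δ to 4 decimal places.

At (1, -3): F = (-9.0000, 22.0000).
Jacobian J = [[-6·p·q, -3·p^2 - 4·q], [2·p + 2·q^2, 4·p·q - 1]].
At the point, J = [[18.0000, 9.0000], [20.0000, -13.0000]] (det J = -414.0000).
Solving J·Δ = −F gives Δ = (-0.1957, 1.3913).

(-0.1957, 1.3913)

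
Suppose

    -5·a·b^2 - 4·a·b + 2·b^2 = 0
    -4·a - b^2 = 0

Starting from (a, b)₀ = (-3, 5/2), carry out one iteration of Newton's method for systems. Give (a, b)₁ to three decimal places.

At (-3, 5/2): F = (136.250, 5.750).
Jacobian J = [[-5·b^2 - 4·b, -10·a·b - 4·a + 4·b], [-4, -2·b]].
At the point, J = [[-41.250, 97.000], [-4.000, -5.000]] (det J = 594.250).
Solving J·Δ = −F gives Δ = (2.085, -0.518).
Then the next iterate is (a, b)₁ = (-0.915, 1.982).

(-0.915, 1.982)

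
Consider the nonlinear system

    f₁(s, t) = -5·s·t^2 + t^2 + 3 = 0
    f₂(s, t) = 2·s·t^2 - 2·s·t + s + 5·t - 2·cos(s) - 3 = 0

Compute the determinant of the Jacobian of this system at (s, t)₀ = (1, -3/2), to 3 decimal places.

-88.445

J = [[-5·t^2, -10·s·t + 2·t], [2·t^2 - 2·t + 2·sin(s) + 1, 4·s·t - 2·s + 5]].
At the point, J = [[-11.250, 12.000], [10.18294, -3.000]].
det J = -88.445.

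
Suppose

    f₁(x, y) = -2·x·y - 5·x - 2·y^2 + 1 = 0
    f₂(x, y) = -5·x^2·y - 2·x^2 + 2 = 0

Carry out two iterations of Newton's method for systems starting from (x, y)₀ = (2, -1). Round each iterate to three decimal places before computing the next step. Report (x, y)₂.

At (2, -1): F = (-7.000, 14.000).
Jacobian J = [[-2·y - 5, -2·x - 4·y], [-10·x·y - 4·x, -5·x^2]].
At the point, J = [[-3.000, 0.000], [12.000, -20.000]] (det J = 60.000).
Solving J·Δ = −F gives Δ = (-2.333, -0.700).
Then the next iterate is (x, y)₁ = (-0.333, -1.700).
Round to (-0.333, -1.700) and repeat: F = (-4.24720, 2.72078), J = [[-1.600, 7.466], [-4.329, -0.55445]].
Δ = (0.541, 0.685), so (x, y)₂ = (0.208, -1.015).

(0.208, -1.015)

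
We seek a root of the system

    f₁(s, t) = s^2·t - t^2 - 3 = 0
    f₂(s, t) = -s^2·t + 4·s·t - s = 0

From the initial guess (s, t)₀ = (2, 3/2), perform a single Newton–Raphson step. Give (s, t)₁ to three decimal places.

(2.040, 0.510)

At (2, 3/2): F = (0.750, 4.000).
Jacobian J = [[2·s·t, s^2 - 2·t], [-2·s·t + 4·t - 1, -s^2 + 4·s]].
At the point, J = [[6.000, 1.000], [-1.000, 4.000]] (det J = 25.000).
Solving J·Δ = −F gives Δ = (0.040, -0.990).
Then the next iterate is (s, t)₁ = (2.040, 0.510).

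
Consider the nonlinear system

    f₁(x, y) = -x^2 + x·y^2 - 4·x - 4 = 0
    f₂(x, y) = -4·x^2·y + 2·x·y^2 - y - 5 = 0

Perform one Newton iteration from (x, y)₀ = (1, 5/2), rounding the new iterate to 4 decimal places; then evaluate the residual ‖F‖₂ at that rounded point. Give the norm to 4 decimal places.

1.1335

At (1, 5/2): F = (-2.7500, -5.0000).
Jacobian J = [[-2·x + y^2 - 4, 2·x·y], [-8·x·y + 2·y^2, -4·x^2 + 4·x·y - 1]].
At the point, J = [[0.2500, 5.0000], [-7.5000, 5.0000]] (det J = 38.7500).
Solving J·Δ = −F gives Δ = (-0.2903, 0.5645).
Then the next iterate is (x, y)₁ = (0.7097, 3.0645).
Re-evaluating at (0.7097, 3.0645): F = (-0.677568, -0.908724), so ‖F‖₂ = 1.1335.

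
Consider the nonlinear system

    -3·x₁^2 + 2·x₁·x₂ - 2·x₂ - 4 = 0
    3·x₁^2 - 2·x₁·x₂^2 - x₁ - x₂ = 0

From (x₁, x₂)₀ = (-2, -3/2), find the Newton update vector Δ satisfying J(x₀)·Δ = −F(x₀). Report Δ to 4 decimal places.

At (-2, -3/2): F = (-7.0000, 24.5000).
Jacobian J = [[-6·x₁ + 2·x₂, 2·x₁ - 2], [6·x₁ - 2·x₂^2 - 1, -4·x₁·x₂ - 1]].
At the point, J = [[9.0000, -6.0000], [-17.5000, -13.0000]] (det J = -222.0000).
Solving J·Δ = −F gives Δ = (1.0721, 0.4414).

(1.0721, 0.4414)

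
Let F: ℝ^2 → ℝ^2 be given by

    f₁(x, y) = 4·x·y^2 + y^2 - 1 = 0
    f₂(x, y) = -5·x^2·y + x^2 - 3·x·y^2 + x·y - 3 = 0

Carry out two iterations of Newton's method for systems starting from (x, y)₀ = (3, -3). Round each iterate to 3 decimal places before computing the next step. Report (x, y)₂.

At (3, -3): F = (116.000, 51.000).
Jacobian J = [[4·y^2, 8·x·y + 2·y], [-10·x·y + 2·x - 3·y^2 + y, -5·x^2 - 6·x·y + x]].
At the point, J = [[36.000, -78.000], [66.000, 12.000]] (det J = 5580.000).
Solving J·Δ = −F gives Δ = (-0.962, 1.043).
Then the next iterate is (x, y)₁ = (2.038, -1.957).
Round to (2.038, -1.957) and repeat: F = (34.05078, 14.39083), J = [[15.31940, -35.82093], [30.51311, 5.20098]].
Δ = (-0.591, 0.698), so (x, y)₂ = (1.447, -1.259).

(1.447, -1.259)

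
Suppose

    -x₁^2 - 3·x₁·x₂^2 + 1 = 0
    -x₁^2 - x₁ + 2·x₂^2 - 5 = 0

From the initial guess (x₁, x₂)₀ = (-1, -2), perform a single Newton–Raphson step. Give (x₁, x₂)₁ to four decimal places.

(-0.3478, -1.5435)

At (-1, -2): F = (12.0000, 3.0000).
Jacobian J = [[-2·x₁ - 3·x₂^2, -6·x₁·x₂], [-2·x₁ - 1, 4·x₂]].
At the point, J = [[-10.0000, -12.0000], [1.0000, -8.0000]] (det J = 92.0000).
Solving J·Δ = −F gives Δ = (0.6522, 0.4565).
Then the next iterate is (x₁, x₂)₁ = (-0.3478, -1.5435).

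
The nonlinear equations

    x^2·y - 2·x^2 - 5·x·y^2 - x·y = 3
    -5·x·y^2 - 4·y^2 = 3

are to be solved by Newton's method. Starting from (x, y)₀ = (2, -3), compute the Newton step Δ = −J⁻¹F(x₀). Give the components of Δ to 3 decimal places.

(-0.409, 1.316)

At (2, -3): F = (-107.000, -129.000).
Jacobian J = [[2·x·y - 4·x - 5·y^2 - y, x^2 - 10·x·y - x], [-5·y^2, -10·x·y - 8·y]].
At the point, J = [[-62.000, 62.000], [-45.000, 84.000]] (det J = -2418.000).
Solving J·Δ = −F gives Δ = (-0.409, 1.316).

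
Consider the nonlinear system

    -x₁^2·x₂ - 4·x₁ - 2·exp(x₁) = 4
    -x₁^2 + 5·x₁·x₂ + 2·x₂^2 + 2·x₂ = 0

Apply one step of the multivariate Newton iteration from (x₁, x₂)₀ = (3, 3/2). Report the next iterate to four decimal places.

At (3, 3/2): F = (-69.671074, 21.0000).
Jacobian J = [[-2·x₁·x₂ - 2·exp(x₁) - 4, -x₁^2], [-2·x₁ + 5·x₂, 5·x₁ + 4·x₂ + 2]].
At the point, J = [[-53.171074, -9.0000], [1.5000, 23.0000]] (det J = -1209.434698).
Solving J·Δ = −F gives Δ = (-1.1687, -0.8368).
Then the next iterate is (x₁, x₂)₁ = (1.8313, 0.6632).

(1.8313, 0.6632)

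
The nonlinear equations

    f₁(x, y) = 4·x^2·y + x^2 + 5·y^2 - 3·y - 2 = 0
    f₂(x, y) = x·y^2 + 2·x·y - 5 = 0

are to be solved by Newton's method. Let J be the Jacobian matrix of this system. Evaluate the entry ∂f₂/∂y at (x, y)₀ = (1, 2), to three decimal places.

6.000

∂f₂/∂y = 2·x·y + 2·x.
At (1, 2) this is 6.000.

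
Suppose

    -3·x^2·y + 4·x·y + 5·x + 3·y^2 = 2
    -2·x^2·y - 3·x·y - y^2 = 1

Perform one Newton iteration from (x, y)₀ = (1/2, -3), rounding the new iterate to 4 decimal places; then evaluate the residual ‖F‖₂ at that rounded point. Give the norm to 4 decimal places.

5.9443

At (1/2, -3): F = (23.7500, -4.0000).
Jacobian J = [[-6·x·y + 4·y + 5, -3·x^2 + 4·x + 6·y], [-4·x·y - 3·y, -2·x^2 - 3·x - 2·y]].
At the point, J = [[2.0000, -16.7500], [15.0000, 4.0000]] (det J = 259.2500).
Solving J·Δ = −F gives Δ = (-0.1080, 1.4050).
Then the next iterate is (x, y)₁ = (0.3920, -1.5950).
Re-evaluating at (0.3920, -1.5950): F = (5.826397, -1.178117), so ‖F‖₂ = 5.9443.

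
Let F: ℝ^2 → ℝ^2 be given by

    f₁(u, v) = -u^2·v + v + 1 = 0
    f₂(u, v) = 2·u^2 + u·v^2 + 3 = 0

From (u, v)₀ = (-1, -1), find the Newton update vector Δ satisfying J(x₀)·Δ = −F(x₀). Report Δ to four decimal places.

At (-1, -1): F = (1.0000, 4.0000).
Jacobian J = [[-2·u·v, -u^2 + 1], [4·u + v^2, 2·u·v]].
At the point, J = [[-2.0000, 0.0000], [-3.0000, 2.0000]] (det J = -4.0000).
Solving J·Δ = −F gives Δ = (0.5000, -1.2500).

(0.5000, -1.2500)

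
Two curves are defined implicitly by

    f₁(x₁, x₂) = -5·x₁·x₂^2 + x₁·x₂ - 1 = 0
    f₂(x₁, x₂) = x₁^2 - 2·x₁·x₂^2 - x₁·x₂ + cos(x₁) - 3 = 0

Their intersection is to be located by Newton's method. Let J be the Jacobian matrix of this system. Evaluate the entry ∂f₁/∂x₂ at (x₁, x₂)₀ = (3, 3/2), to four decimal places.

-42.0000

∂f₁/∂x₂ = -10·x₁·x₂ + x₁.
At (3, 3/2) this is -42.0000.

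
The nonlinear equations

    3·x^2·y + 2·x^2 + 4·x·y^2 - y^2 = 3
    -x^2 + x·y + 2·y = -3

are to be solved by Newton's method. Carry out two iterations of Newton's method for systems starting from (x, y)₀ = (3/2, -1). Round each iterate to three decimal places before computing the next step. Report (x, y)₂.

At (3/2, -1): F = (-0.250, -2.750).
Jacobian J = [[6·x·y + 4·x + 4·y^2, 3·x^2 + 8·x·y - 2·y], [-2·x + y, x + 2]].
At the point, J = [[1.000, -3.250], [-4.000, 3.500]] (det J = -9.500).
Solving J·Δ = −F gives Δ = (-1.033, -0.395).
Then the next iterate is (x, y)₁ = (0.467, -1.395).
Round to (0.467, -1.395) and repeat: F = (-1.78737, -0.65955), J = [[5.74331, -1.76745], [-2.329, 2.467]].
Δ = (0.555, 0.791), so (x, y)₂ = (1.022, -0.604).

(1.022, -0.604)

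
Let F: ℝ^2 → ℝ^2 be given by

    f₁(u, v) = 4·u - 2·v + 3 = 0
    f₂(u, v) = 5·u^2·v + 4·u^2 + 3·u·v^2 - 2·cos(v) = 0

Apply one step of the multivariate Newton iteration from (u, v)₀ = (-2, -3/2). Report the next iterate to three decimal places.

(-1.314, -1.128)

At (-2, -3/2): F = (-2.000, -27.64147).
Jacobian J = [[4, -2], [10·u·v + 8·u + 3·v^2, 5·u^2 + 6·u·v + 2·sin(v)]].
At the point, J = [[4.000, -2.000], [20.750, 36.00501]] (det J = 185.52004).
Solving J·Δ = −F gives Δ = (0.686, 0.372).
Then the next iterate is (u, v)₁ = (-1.314, -1.128).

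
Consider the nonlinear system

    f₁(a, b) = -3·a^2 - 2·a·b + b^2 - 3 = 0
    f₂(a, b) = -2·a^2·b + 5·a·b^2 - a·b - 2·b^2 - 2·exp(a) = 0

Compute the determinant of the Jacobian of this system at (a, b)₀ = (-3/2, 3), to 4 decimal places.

-715.9837

J = [[-6·a - 2·b, -2·a + 2·b], [-4·a·b + 5·b^2 - b - 2·exp(a), -2·a^2 + 10·a·b - a - 4·b]].
At the point, J = [[3.0000, 9.0000], [59.553740, -60.0000]].
det J = -715.9837.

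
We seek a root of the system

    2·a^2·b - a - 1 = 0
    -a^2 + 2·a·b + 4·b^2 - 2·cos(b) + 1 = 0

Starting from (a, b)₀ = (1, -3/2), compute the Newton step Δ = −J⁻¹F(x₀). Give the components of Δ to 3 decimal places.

(-0.514, 0.702)

At (1, -3/2): F = (-5.000, 5.85853).
Jacobian J = [[4·a·b - 1, 2·a^2], [-2·a + 2·b, 2·a + 8·b + 2·sin(b)]].
At the point, J = [[-7.000, 2.000], [-5.000, -11.99499]] (det J = 93.96493).
Solving J·Δ = −F gives Δ = (-0.514, 0.702).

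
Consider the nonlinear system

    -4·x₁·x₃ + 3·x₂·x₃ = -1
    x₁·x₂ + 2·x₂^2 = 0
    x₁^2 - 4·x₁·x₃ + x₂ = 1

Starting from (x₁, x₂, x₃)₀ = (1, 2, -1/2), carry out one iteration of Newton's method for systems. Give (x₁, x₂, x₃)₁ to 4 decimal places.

At (1, 2, -1/2): F = (0.0000, 10.0000, 4.0000).
Jacobian J = [[-4·x₃, 3·x₃, -4·x₁ + 3·x₂], [x₂, x₁ + 4·x₂, 0], [2·x₁ - 4·x₃, 1, -4·x₁]].
At the point, J = [[2.0000, -1.5000, 2.0000], [2.0000, 9.0000, 0.0000], [4.0000, 1.0000, -4.0000]] (det J = -152.0000).
Solving J·Δ = −F gives Δ = (-0.7368, -0.9474, 0.0263).
Then the next iterate is (x₁, x₂, x₃)₁ = (0.2632, 1.0526, -0.4737).

(0.2632, 1.0526, -0.4737)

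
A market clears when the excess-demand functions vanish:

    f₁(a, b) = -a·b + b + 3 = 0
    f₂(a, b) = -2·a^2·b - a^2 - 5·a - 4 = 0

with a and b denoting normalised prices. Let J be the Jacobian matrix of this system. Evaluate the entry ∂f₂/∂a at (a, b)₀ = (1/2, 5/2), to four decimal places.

∂f₂/∂a = -4·a·b - 2·a - 5.
At (1/2, 5/2) this is -11.0000.

-11.0000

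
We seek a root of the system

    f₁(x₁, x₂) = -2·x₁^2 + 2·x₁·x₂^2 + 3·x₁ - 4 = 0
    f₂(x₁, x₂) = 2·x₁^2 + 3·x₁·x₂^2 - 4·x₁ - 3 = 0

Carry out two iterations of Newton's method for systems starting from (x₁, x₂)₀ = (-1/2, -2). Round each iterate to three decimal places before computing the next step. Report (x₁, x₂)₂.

At (-1/2, -2): F = (-10.000, -6.500).
Jacobian J = [[-4·x₁ + 2·x₂^2 + 3, 4·x₁·x₂], [4·x₁ + 3·x₂^2 - 4, 6·x₁·x₂]].
At the point, J = [[13.000, 4.000], [6.000, 6.000]] (det J = 54.000).
Solving J·Δ = −F gives Δ = (0.630, 0.454).
Then the next iterate is (x₁, x₂)₁ = (0.130, -1.546).
Round to (0.130, -1.546) and repeat: F = (-3.02237, -2.55405), J = [[7.26023, -0.80392], [3.69035, -1.20588]].
Δ = (0.275, -1.277), so (x₁, x₂)₂ = (0.405, -2.823).

(0.405, -2.823)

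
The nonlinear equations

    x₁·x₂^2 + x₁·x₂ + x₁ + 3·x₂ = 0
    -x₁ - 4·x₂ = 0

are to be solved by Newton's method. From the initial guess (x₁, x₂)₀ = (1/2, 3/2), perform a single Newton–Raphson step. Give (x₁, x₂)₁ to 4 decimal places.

At (1/2, 3/2): F = (6.8750, -6.5000).
Jacobian J = [[x₂^2 + x₂ + 1, 2·x₁·x₂ + x₁ + 3], [-1, -4]].
At the point, J = [[4.7500, 5.0000], [-1.0000, -4.0000]] (det J = -14.0000).
Solving J·Δ = −F gives Δ = (0.3571, -1.7143).
Then the next iterate is (x₁, x₂)₁ = (0.8571, -0.2143).

(0.8571, -0.2143)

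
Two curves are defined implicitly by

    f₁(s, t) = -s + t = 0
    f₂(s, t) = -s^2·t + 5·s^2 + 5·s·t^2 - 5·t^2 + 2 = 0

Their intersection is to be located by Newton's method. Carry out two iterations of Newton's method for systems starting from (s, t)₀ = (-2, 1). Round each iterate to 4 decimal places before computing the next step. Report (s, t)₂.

(-1.2781, -1.2781)

At (-2, 1): F = (3.0000, 3.0000).
Jacobian J = [[-1, 1], [-2·s·t + 10·s + 5·t^2, -s^2 + 10·s·t - 10·t]].
At the point, J = [[-1.0000, 1.0000], [-11.0000, -34.0000]] (det J = 45.0000).
Solving J·Δ = −F gives Δ = (2.3333, -0.6667).
Then the next iterate is (s, t)₁ = (0.3333, 0.3333).
Round to (0.3333, 0.3333) and repeat: F = (0.0000, 2.148104), J = [[-1.0000, 1.0000], [3.666267, -2.333200]].
Δ = (-1.6114, -1.6114), so (s, t)₂ = (-1.2781, -1.2781).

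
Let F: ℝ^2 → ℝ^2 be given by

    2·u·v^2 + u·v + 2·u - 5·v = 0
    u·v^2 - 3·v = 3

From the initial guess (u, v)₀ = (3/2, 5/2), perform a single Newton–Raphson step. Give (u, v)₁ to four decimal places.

(-13.9459, 24.2027)

At (3/2, 5/2): F = (13.0000, -1.1250).
Jacobian J = [[2·v^2 + v + 2, 4·u·v + u - 5], [v^2, 2·u·v - 3]].
At the point, J = [[17.0000, 11.5000], [6.2500, 4.5000]] (det J = 4.6250).
Solving J·Δ = −F gives Δ = (-15.4459, 21.7027).
Then the next iterate is (u, v)₁ = (-13.9459, 24.2027).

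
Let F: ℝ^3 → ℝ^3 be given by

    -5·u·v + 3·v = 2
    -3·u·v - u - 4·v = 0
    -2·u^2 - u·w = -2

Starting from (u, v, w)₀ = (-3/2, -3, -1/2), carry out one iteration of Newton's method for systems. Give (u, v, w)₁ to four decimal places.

(-1.7190, 0.5033, 2.6155)

At (-3/2, -3, -1/2): F = (-33.5000, 0.0000, -3.2500).
Jacobian J = [[-5·v, -5·u + 3, 0], [-3·v - 1, -3·u - 4, 0], [-4·u - w, 0, -u]].
At the point, J = [[15.0000, 10.5000, 0.0000], [8.0000, 0.5000, 0.0000], [6.5000, 0.0000, 1.5000]] (det J = -114.7500).
Solving J·Δ = −F gives Δ = (-0.2190, 3.5033, 3.1155).
Then the next iterate is (u, v, w)₁ = (-1.7190, 0.5033, 2.6155).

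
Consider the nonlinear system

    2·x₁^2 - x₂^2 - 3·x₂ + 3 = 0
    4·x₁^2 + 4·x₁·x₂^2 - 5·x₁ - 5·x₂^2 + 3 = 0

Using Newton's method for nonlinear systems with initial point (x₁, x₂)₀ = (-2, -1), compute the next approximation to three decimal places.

(-0.427, -0.587)

At (-2, -1): F = (13.000, 16.000).
Jacobian J = [[4·x₁, -2·x₂ - 3], [8·x₁ + 4·x₂^2 - 5, 8·x₁·x₂ - 10·x₂]].
At the point, J = [[-8.000, -1.000], [-17.000, 26.000]] (det J = -225.000).
Solving J·Δ = −F gives Δ = (1.573, 0.413).
Then the next iterate is (x₁, x₂)₁ = (-0.427, -0.587).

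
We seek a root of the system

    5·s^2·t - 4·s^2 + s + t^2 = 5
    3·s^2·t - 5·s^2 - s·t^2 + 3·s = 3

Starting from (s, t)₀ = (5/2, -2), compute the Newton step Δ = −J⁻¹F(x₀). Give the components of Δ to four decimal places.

At (5/2, -2): F = (-86.0000, -74.2500).
Jacobian J = [[10·s·t - 8·s + 1, 5·s^2 + 2·t], [6·s·t - 10·s - t^2 + 3, 3·s^2 - 2·s·t]].
At the point, J = [[-69.0000, 27.2500], [-56.0000, 28.7500]] (det J = -457.7500).
Solving J·Δ = −F gives Δ = (-0.9813, 0.6712).

(-0.9813, 0.6712)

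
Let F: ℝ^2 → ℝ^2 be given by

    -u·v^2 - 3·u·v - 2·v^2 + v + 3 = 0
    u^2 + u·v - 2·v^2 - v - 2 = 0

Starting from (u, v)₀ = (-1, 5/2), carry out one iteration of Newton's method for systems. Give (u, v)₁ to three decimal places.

At (-1, 5/2): F = (6.750, -18.500).
Jacobian J = [[-v^2 - 3·v, -2·u·v - 3·u - 4·v + 1], [2·u + v, u - 4·v - 1]].
At the point, J = [[-13.750, -1.000], [0.500, -12.000]] (det J = 165.500).
Solving J·Δ = −F gives Δ = (0.601, -1.517).
Then the next iterate is (u, v)₁ = (-0.399, 0.983).

(-0.399, 0.983)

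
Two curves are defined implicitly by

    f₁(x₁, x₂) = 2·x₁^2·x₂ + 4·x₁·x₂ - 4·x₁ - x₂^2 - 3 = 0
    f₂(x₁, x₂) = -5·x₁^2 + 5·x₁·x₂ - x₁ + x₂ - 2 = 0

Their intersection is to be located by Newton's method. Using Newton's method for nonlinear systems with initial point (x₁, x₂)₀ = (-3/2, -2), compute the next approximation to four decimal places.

(-3.1125, -2.8000)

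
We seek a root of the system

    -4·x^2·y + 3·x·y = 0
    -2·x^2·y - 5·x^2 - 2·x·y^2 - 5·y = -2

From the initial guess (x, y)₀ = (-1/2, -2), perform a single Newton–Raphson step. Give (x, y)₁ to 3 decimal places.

At (-1/2, -2): F = (5.000, 15.750).
Jacobian J = [[-8·x·y + 3·y, -4·x^2 + 3·x], [-4·x·y - 10·x - 2·y^2, -2·x^2 - 4·x·y - 5]].
At the point, J = [[-14.000, -2.500], [-7.000, -9.500]] (det J = 115.500).
Solving J·Δ = −F gives Δ = (0.070, 1.606).
Then the next iterate is (x, y)₁ = (-0.430, -0.394).

(-0.430, -0.394)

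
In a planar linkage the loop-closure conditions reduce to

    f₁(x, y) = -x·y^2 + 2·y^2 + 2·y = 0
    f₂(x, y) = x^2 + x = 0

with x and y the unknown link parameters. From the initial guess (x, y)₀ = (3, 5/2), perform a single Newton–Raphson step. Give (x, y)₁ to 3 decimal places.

(1.286, 5.655)

At (3, 5/2): F = (-1.250, 12.000).
Jacobian J = [[-y^2, -2·x·y + 4·y + 2], [2·x + 1, 0]].
At the point, J = [[-6.250, -3.000], [7.000, 0.000]] (det J = 21.000).
Solving J·Δ = −F gives Δ = (-1.714, 3.155).
Then the next iterate is (x, y)₁ = (1.286, 5.655).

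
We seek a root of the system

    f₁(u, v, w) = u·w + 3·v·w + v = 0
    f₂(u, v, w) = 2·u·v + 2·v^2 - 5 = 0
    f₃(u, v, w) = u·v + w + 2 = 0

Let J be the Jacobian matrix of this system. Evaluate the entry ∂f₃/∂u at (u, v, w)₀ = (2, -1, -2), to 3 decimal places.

-1.000

∂f₃/∂u = v.
At (2, -1, -2) this is -1.000.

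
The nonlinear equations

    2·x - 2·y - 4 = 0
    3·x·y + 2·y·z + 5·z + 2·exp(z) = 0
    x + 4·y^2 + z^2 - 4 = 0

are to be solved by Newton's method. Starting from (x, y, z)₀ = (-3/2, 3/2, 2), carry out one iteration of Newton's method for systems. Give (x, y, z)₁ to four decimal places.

(3.1480, 1.1480, 0.0192)

At (-3/2, 3/2, 2): F = (-10.0000, 24.028112, 7.5000).
Jacobian J = [[2, -2, 0], [3·y, 3·x + 2·z, 2·y + 2·exp(z) + 5], [1, 8·y, 2·z]].
At the point, J = [[2.0000, -2.0000, 0.0000], [4.5000, -0.5000, 22.778112], [1.0000, 12.0000, 4.0000]] (det J = -560.230917).
Solving J·Δ = −F gives Δ = (4.6480, -0.3520, -1.9808).
Then the next iterate is (x, y, z)₁ = (3.1480, 1.1480, 0.0192).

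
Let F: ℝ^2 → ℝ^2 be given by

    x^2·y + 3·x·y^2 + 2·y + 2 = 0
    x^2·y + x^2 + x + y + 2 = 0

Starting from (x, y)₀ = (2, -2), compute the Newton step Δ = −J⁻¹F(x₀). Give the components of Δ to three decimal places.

(1.000, 1.000)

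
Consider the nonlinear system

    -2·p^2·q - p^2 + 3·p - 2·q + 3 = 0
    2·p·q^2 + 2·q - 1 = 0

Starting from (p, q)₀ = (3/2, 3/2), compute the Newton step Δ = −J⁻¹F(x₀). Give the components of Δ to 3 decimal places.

(0.106, -0.839)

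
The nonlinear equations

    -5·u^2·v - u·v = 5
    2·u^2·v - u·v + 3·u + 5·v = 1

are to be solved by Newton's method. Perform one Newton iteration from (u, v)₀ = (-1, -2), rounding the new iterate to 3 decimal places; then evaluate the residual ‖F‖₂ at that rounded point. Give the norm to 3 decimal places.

24.821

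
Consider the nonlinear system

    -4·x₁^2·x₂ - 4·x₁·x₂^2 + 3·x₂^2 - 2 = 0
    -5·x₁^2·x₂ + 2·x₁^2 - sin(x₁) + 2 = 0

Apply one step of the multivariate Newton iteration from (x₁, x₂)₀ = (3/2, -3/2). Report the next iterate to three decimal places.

At (3/2, -3/2): F = (4.750, 22.37751).
Jacobian J = [[-8·x₁·x₂ - 4·x₂^2, -4·x₁^2 - 8·x₁·x₂ + 6·x₂], [-10·x₁·x₂ + 4·x₁ - cos(x₁), -5·x₁^2]].
At the point, J = [[9.000, 0.000], [28.42926, -11.250]] (det J = -101.250).
Solving J·Δ = −F gives Δ = (-0.528, 0.655).
Then the next iterate is (x₁, x₂)₁ = (0.972, -0.845).

(0.972, -0.845)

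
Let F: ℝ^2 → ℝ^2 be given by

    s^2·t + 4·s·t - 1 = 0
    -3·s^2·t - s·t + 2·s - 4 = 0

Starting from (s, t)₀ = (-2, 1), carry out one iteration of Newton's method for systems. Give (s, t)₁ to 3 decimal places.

(-1.577, -0.250)

At (-2, 1): F = (-5.000, -18.000).
Jacobian J = [[2·s·t + 4·t, s^2 + 4·s], [-6·s·t - t + 2, -3·s^2 - s]].
At the point, J = [[0.000, -4.000], [13.000, -10.000]] (det J = 52.000).
Solving J·Δ = −F gives Δ = (0.423, -1.250).
Then the next iterate is (s, t)₁ = (-1.577, -0.250).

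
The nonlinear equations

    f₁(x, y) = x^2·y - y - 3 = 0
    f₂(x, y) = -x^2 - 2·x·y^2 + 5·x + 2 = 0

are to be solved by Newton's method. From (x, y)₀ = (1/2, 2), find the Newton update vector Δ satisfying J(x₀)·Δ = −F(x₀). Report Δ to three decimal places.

At (1/2, 2): F = (-4.500, 0.250).
Jacobian J = [[2·x·y, x^2 - 1], [-2·x - 2·y^2 + 5, -4·x·y]].
At the point, J = [[2.000, -0.750], [-4.000, -4.000]] (det J = -11.000).
Solving J·Δ = −F gives Δ = (1.653, -1.591).

(1.653, -1.591)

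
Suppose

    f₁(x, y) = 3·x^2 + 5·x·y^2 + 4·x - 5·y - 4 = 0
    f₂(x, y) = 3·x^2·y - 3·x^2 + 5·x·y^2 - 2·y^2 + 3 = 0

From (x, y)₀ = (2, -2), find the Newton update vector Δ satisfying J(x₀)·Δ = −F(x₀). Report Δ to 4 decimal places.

(-0.9479, 0.7083)

At (2, -2): F = (66.0000, -1.0000).
Jacobian J = [[6·x + 5·y^2 + 4, 10·x·y - 5], [6·x·y - 6·x + 5·y^2, 3·x^2 + 10·x·y - 4·y]].
At the point, J = [[36.0000, -45.0000], [-16.0000, -20.0000]] (det J = -1440.0000).
Solving J·Δ = −F gives Δ = (-0.9479, 0.7083).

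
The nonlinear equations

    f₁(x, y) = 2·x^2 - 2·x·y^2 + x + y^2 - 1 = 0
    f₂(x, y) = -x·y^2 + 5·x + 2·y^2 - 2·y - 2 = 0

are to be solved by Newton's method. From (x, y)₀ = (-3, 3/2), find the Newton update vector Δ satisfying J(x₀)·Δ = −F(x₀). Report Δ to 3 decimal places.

(2.201, 0.208)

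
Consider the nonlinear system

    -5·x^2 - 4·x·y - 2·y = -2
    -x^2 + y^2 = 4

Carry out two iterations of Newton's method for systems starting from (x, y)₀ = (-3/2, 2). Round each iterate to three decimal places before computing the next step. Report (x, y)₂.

At (-3/2, 2): F = (-1.250, -2.250).
Jacobian J = [[-10·x - 4·y, -4·x - 2], [-2·x, 2·y]].
At the point, J = [[7.000, 4.000], [3.000, 4.000]] (det J = 16.000).
Solving J·Δ = −F gives Δ = (-0.250, 0.750).
Then the next iterate is (x, y)₁ = (-1.750, 2.750).
Round to (-1.750, 2.750) and repeat: F = (0.43750, 0.500), J = [[6.500, 5.000], [3.500, 5.500]].
Δ = (0.005, -0.094), so (x, y)₂ = (-1.745, 2.656).

(-1.745, 2.656)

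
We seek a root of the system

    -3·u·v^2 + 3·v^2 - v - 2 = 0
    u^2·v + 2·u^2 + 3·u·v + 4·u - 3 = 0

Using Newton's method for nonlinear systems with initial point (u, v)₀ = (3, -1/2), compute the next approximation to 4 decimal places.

(0.9718, -0.2042)

At (3, -1/2): F = (-3.0000, 18.0000).
Jacobian J = [[-3·v^2, -6·u·v + 6·v - 1], [2·u·v + 4·u + 3·v + 4, u^2 + 3·u]].
At the point, J = [[-0.7500, 5.0000], [11.5000, 18.0000]] (det J = -71.0000).
Solving J·Δ = −F gives Δ = (-2.0282, 0.2958).
Then the next iterate is (u, v)₁ = (0.9718, -0.2042).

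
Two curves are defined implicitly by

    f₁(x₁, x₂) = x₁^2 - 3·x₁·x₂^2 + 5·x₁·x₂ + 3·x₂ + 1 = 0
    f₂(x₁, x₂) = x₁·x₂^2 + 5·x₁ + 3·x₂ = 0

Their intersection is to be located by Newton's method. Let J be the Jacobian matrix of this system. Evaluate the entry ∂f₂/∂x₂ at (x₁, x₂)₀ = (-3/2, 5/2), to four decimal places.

∂f₂/∂x₂ = 2·x₁·x₂ + 3.
At (-3/2, 5/2) this is -4.5000.

-4.5000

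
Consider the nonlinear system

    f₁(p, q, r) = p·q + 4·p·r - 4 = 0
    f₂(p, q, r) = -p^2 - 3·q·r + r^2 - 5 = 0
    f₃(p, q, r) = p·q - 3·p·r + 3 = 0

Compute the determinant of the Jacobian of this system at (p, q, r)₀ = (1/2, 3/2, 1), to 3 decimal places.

22.750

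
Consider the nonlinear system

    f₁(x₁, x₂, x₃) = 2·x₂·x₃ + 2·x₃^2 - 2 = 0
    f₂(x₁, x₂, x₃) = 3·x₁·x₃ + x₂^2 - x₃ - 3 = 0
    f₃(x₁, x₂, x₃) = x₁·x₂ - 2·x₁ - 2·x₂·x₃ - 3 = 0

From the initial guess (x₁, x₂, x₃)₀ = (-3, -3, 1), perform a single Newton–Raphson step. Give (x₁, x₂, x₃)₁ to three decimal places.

(-2.662, -1.312, -0.312)

At (-3, -3, 1): F = (-6.000, -4.000, 18.000).
Jacobian J = [[0, 2·x₃, 2·x₂ + 4·x₃], [3·x₃, 2·x₂, 3·x₁ - 1], [x₂ - 2, x₁ - 2·x₃, -2·x₂]].
At the point, J = [[0.000, 2.000, -2.000], [3.000, -6.000, -10.000], [-5.000, -5.000, 6.000]] (det J = 154.000).
Solving J·Δ = −F gives Δ = (0.338, 1.688, -1.312).
Then the next iterate is (x₁, x₂, x₃)₁ = (-2.662, -1.312, -0.312).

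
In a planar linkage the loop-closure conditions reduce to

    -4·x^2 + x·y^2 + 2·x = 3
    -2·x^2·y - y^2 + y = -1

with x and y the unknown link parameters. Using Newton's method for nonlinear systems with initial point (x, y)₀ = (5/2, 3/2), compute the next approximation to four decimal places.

At (5/2, 3/2): F = (-17.3750, -18.5000).
Jacobian J = [[-8·x + y^2 + 2, 2·x·y], [-4·x·y, -2·x^2 - 2·y + 1]].
At the point, J = [[-15.7500, 7.5000], [-15.0000, -14.5000]] (det J = 340.8750).
Solving J·Δ = −F gives Δ = (-1.1461, -0.0902).
Then the next iterate is (x, y)₁ = (1.3539, 1.4098).

(1.3539, 1.4098)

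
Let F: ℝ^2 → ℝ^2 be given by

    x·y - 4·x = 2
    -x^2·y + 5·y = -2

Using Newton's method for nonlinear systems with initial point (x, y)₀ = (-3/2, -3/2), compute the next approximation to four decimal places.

(-0.8600, 0.3200)

At (-3/2, -3/2): F = (6.2500, -2.1250).
Jacobian J = [[y - 4, x], [-2·x·y, -x^2 + 5]].
At the point, J = [[-5.5000, -1.5000], [-4.5000, 2.7500]] (det J = -21.8750).
Solving J·Δ = −F gives Δ = (0.6400, 1.8200).
Then the next iterate is (x, y)₁ = (-0.8600, 0.3200).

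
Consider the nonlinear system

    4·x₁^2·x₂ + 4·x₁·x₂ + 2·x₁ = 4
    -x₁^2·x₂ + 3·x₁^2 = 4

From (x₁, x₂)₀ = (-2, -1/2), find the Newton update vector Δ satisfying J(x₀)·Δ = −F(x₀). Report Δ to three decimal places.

At (-2, -1/2): F = (-12.000, 10.000).
Jacobian J = [[8·x₁·x₂ + 4·x₂ + 2, 4·x₁^2 + 4·x₁], [-2·x₁·x₂ + 6·x₁, -x₁^2]].
At the point, J = [[8.000, 8.000], [-14.000, -4.000]] (det J = 80.000).
Solving J·Δ = −F gives Δ = (0.400, 1.100).

(0.400, 1.100)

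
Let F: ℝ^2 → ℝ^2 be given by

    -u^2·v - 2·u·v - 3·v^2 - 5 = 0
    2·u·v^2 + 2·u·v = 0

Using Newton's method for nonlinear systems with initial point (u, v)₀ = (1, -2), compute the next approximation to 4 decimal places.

At (1, -2): F = (-11.0000, 4.0000).
Jacobian J = [[-2·u·v - 2·v, -u^2 - 2·u - 6·v], [2·v^2 + 2·v, 4·u·v + 2·u]].
At the point, J = [[8.0000, 9.0000], [4.0000, -6.0000]] (det J = -84.0000).
Solving J·Δ = −F gives Δ = (0.3571, 0.9048).
Then the next iterate is (u, v)₁ = (1.3571, -1.0952).

(1.3571, -1.0952)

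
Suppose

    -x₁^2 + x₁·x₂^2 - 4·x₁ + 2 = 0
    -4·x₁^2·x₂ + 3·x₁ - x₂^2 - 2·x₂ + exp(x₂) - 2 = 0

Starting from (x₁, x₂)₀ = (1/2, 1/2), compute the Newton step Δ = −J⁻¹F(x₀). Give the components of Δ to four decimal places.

At (1/2, 1/2): F = (-0.1250, -0.601279).
Jacobian J = [[-2·x₁ + x₂^2 - 4, 2·x₁·x₂], [-8·x₁·x₂ + 3, -4·x₁^2 - 2·x₂ + exp(x₂) - 2]].
At the point, J = [[-4.7500, 0.5000], [1.0000, -2.351279]] (det J = 10.668574).
Solving J·Δ = −F gives Δ = (-0.0557, -0.2794).

(-0.0557, -0.2794)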